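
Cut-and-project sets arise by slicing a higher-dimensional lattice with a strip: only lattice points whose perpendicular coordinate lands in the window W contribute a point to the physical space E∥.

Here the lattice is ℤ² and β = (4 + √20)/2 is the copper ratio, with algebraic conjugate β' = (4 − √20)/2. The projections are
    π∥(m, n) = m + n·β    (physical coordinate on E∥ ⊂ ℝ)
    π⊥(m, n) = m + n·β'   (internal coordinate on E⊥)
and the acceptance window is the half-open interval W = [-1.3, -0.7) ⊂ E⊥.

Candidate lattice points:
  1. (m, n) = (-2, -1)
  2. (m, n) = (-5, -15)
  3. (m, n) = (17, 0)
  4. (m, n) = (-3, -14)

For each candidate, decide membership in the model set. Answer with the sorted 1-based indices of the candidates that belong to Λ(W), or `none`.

none

Compute β' = (4−√20)/2 = -0.236068, so π⊥(m,n) = m -0.236068·n.
#1 (-2,-1): internal coord -2 + (-1)·β' = -1.763932; -1.763932 ∉ [-1.3, -0.7) → out
#2 (-5,-15): internal coord -5 + (-15)·β' = -1.458980; -1.458980 ∉ [-1.3, -0.7) → out
#3 (17,0): internal coord 17 + (0)·β' = +17.000000; +17.000000 ∉ [-1.3, -0.7) → out
#4 (-3,-14): internal coord -3 + (-14)·β' = +0.304952; +0.304952 ∉ [-1.3, -0.7) → out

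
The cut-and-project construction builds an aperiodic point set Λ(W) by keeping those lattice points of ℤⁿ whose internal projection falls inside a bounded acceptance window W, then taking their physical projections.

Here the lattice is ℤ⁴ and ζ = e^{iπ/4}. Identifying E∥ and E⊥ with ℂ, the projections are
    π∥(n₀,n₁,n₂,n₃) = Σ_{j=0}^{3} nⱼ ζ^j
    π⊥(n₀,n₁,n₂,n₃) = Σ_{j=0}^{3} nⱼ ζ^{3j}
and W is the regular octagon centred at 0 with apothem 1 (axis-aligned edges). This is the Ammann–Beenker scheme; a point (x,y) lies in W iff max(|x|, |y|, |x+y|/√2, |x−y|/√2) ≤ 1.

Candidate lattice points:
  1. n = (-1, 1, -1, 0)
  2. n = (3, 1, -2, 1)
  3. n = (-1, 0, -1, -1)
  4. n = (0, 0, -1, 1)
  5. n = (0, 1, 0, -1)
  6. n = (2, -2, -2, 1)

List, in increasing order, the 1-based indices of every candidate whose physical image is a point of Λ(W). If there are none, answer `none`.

none

π⊥(n) = n₀ + n₁ζ³ + n₂ζ⁶ + n₃ζ⁹ where ζ = e^{iπ/4}.
candidate 1: n = (-1, 1, -1, 0) → π⊥ ≈ (-1.70711, +1.70711); max(|x|,|y|,|x±y|/√2) = 2.41421 > 1 ⇒ ∉ W
candidate 2: n = (3, 1, -2, 1) → π⊥ ≈ (+3.00000, +3.41421); max(|x|,|y|,|x±y|/√2) = 4.53553 > 1 ⇒ ∉ W
candidate 3: n = (-1, 0, -1, -1) → π⊥ ≈ (-1.70711, +0.29289); max(|x|,|y|,|x±y|/√2) = 1.70711 > 1 ⇒ ∉ W
candidate 4: n = (0, 0, -1, 1) → π⊥ ≈ (+0.70711, +1.70711); max(|x|,|y|,|x±y|/√2) = 1.70711 > 1 ⇒ ∉ W
candidate 5: n = (0, 1, 0, -1) → π⊥ ≈ (-1.41421, +0.00000); max(|x|,|y|,|x±y|/√2) = 1.41421 > 1 ⇒ ∉ W
candidate 6: n = (2, -2, -2, 1) → π⊥ ≈ (+4.12132, +1.29289); max(|x|,|y|,|x±y|/√2) = 4.12132 > 1 ⇒ ∉ W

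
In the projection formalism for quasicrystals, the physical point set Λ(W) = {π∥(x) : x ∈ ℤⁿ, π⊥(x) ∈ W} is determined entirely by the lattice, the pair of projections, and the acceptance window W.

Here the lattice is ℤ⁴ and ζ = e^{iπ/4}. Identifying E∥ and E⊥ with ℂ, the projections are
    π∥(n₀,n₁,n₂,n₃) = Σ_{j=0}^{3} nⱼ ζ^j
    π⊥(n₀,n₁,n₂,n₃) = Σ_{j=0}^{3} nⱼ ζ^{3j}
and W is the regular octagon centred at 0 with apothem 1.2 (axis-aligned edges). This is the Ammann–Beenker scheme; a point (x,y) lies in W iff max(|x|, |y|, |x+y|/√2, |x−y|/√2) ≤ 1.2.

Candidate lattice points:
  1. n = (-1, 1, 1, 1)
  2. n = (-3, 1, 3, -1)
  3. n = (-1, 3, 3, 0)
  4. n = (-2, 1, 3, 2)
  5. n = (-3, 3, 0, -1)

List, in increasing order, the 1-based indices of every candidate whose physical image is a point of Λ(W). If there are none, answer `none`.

1

Internal map: ζ^{3j} for j=0..3 gives (1,0), (−√2/2,√2/2), (0,−1), (√2/2,√2/2).
#1 (-1, 1, 1, 1): internal (-1.000000, 0.414214); octagon support 1.000000 vs apothem 1.2 → ∈ W
#2 (-3, 1, 3, -1): internal (-4.414214, -3.000000); octagon support 5.242641 vs apothem 1.2 → ∉ W
#3 (-1, 3, 3, 0): internal (-3.121320, -0.878680); octagon support 3.121320 vs apothem 1.2 → ∉ W
#4 (-2, 1, 3, 2): internal (-1.292893, -0.878680); octagon support 1.535534 vs apothem 1.2 → ∉ W
#5 (-3, 3, 0, -1): internal (-5.828427, 1.414214); octagon support 5.828427 vs apothem 1.2 → ∉ W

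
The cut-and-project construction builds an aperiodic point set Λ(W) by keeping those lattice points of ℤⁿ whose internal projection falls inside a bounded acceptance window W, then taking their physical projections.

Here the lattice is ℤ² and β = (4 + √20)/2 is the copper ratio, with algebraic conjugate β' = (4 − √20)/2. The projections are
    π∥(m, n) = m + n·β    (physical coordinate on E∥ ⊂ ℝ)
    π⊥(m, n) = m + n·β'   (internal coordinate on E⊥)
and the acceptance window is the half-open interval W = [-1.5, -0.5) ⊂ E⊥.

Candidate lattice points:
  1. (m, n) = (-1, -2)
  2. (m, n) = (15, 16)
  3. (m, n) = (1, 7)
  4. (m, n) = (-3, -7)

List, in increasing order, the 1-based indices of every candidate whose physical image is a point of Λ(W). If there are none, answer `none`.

Compute β' = (4−√20)/2 = -0.2361, so π⊥(m,n) = m -0.2361·n.
#1 (-1,-2): internal coord -1 + (-2)·β' = -0.5279; -0.5279 ∈ [-1.5, -0.5) → IN Λ
#2 (15,16): internal coord 15 + (16)·β' = +11.2229; +11.2229 ∉ [-1.5, -0.5) → out
#3 (1,7): internal coord 1 + (7)·β' = -0.6525; -0.6525 ∈ [-1.5, -0.5) → IN Λ
#4 (-3,-7): internal coord -3 + (-7)·β' = -1.3475; -1.3475 ∈ [-1.5, -0.5) → IN Λ

1, 3, 4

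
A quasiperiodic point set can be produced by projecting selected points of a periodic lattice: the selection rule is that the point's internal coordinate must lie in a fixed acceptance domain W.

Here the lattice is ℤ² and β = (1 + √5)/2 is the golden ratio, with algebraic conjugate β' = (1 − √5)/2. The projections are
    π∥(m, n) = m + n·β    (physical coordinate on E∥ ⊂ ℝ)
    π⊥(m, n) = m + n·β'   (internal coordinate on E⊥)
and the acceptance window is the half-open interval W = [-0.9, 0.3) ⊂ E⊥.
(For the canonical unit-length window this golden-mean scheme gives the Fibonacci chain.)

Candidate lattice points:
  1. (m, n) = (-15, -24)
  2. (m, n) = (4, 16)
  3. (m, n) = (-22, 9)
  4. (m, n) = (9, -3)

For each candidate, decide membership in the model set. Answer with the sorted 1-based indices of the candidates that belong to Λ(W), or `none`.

1

β' = (1−√5)/2 ≈ -0.61803.
[1] lift (-15,-24): star map gives -0.16718; window check -0.9 ≤ -0.16718 < 0.3 is true → IN Λ
[2] lift (4,16): star map gives -5.88854; window check -0.9 ≤ -5.88854 < 0.3 is false → out
[3] lift (-22,9): star map gives -27.56231; window check -0.9 ≤ -27.56231 < 0.3 is false → out
[4] lift (9,-3): star map gives 10.85410; window check -0.9 ≤ 10.85410 < 0.3 is false → out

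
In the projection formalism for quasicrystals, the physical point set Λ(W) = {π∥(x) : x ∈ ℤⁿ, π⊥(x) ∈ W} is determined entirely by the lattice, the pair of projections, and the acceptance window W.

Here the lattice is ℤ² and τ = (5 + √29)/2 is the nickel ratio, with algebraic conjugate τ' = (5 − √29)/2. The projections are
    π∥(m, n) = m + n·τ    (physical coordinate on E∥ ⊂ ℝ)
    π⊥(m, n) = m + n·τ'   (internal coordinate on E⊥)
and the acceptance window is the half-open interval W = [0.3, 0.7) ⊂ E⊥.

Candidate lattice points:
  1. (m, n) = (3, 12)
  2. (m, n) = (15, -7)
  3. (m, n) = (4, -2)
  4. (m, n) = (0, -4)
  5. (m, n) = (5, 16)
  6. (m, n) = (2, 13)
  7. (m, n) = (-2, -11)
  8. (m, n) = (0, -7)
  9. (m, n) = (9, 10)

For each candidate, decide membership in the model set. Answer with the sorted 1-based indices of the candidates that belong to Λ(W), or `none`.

1

Numerically τ ≈ 5.19258 and τ' = −1/τ ≈ -0.19258.
#1 (3,12): internal coord 3 + (12)·τ' = +0.68901; +0.68901 ∈ [0.3, 0.7) → IN Λ
#2 (15,-7): internal coord 15 + (-7)·τ' = +16.34808; +16.34808 ∉ [0.3, 0.7) → out
#3 (4,-2): internal coord 4 + (-2)·τ' = +4.38516; +4.38516 ∉ [0.3, 0.7) → out
#4 (0,-4): internal coord 0 + (-4)·τ' = +0.77033; +0.77033 ∉ [0.3, 0.7) → out
#5 (5,16): internal coord 5 + (16)·τ' = +1.91868; +1.91868 ∉ [0.3, 0.7) → out
#6 (2,13): internal coord 2 + (13)·τ' = -0.50357; -0.50357 ∉ [0.3, 0.7) → out
#7 (-2,-11): internal coord -2 + (-11)·τ' = +0.11841; +0.11841 ∉ [0.3, 0.7) → out
#8 (0,-7): internal coord 0 + (-7)·τ' = +1.34808; +1.34808 ∉ [0.3, 0.7) → out
#9 (9,10): internal coord 9 + (10)·τ' = +7.07418; +7.07418 ∉ [0.3, 0.7) → out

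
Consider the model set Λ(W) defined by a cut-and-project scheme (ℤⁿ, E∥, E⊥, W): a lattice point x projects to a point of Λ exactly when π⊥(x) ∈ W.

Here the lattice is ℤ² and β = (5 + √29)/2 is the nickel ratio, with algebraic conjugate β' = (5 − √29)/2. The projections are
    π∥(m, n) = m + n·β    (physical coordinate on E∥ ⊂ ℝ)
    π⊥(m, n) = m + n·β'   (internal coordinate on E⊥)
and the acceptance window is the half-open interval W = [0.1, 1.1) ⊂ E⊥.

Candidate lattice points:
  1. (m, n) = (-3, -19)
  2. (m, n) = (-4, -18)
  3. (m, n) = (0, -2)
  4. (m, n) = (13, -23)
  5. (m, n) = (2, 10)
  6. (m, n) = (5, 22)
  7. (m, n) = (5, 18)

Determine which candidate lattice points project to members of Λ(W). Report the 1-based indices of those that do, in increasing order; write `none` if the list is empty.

Numerically β ≈ 5.19258 and β' = −1/β ≈ -0.19258.
#1 (-3,-19): internal coord -3 + (-19)·β' = +0.65907; +0.65907 ∈ [0.1, 1.1) → IN Λ
#2 (-4,-18): internal coord -4 + (-18)·β' = -0.53352; -0.53352 ∉ [0.1, 1.1) → out
#3 (0,-2): internal coord 0 + (-2)·β' = +0.38516; +0.38516 ∈ [0.1, 1.1) → IN Λ
#4 (13,-23): internal coord 13 + (-23)·β' = +17.42940; +17.42940 ∉ [0.1, 1.1) → out
#5 (2,10): internal coord 2 + (10)·β' = +0.07418; +0.07418 ∉ [0.1, 1.1) → out
#6 (5,22): internal coord 5 + (22)·β' = +0.76319; +0.76319 ∈ [0.1, 1.1) → IN Λ
#7 (5,18): internal coord 5 + (18)·β' = +1.53352; +1.53352 ∉ [0.1, 1.1) → out

1, 3, 6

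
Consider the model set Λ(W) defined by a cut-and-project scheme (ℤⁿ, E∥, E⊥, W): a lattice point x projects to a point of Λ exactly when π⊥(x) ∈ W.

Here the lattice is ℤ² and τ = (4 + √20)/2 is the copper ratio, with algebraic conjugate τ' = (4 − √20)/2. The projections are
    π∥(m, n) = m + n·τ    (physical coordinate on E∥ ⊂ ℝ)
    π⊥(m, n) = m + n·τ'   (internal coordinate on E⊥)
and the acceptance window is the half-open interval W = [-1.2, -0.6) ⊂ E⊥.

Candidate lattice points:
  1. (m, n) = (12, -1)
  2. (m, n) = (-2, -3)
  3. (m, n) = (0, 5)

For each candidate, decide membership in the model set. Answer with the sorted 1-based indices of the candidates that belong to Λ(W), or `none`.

3

Compute τ' = (4−√20)/2 = -0.236068, so π⊥(m,n) = m -0.236068·n.
[1] lift (12,-1): star map gives 12.236068; window check -1.2 ≤ 12.236068 < -0.6 is false → out
[2] lift (-2,-3): star map gives -1.291796; window check -1.2 ≤ -1.291796 < -0.6 is false → out
[3] lift (0,5): star map gives -1.180340; window check -1.2 ≤ -1.180340 < -0.6 is true → IN Λ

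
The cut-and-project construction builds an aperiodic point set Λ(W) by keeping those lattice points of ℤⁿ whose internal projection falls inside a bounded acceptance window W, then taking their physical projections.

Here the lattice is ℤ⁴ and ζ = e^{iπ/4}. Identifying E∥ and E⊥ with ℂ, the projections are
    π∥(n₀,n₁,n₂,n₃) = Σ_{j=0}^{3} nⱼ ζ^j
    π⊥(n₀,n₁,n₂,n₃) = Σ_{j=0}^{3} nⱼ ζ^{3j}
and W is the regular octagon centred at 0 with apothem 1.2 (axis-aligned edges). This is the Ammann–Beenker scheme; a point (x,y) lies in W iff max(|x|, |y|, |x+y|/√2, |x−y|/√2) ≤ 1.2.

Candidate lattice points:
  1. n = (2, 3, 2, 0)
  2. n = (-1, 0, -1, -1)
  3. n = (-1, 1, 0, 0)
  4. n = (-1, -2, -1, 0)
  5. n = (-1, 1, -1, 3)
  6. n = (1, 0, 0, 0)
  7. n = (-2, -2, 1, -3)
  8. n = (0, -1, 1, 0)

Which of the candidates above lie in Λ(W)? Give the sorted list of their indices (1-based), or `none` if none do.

1, 4, 6

π⊥(n) = n₀ + n₁ζ³ + n₂ζ⁶ + n₃ζ⁹ where ζ = e^{iπ/4}.
candidate 1: n = (2, 3, 2, 0) → π⊥ ≈ (-0.1213, +0.1213); max(|x|,|y|,|x±y|/√2) = 0.1716 ≤ 1.2 ⇒ ∈ W
candidate 2: n = (-1, 0, -1, -1) → π⊥ ≈ (-1.7071, +0.2929); max(|x|,|y|,|x±y|/√2) = 1.7071 > 1.2 ⇒ ∉ W
candidate 3: n = (-1, 1, 0, 0) → π⊥ ≈ (-1.7071, +0.7071); max(|x|,|y|,|x±y|/√2) = 1.7071 > 1.2 ⇒ ∉ W
candidate 4: n = (-1, -2, -1, 0) → π⊥ ≈ (+0.4142, -0.4142); max(|x|,|y|,|x±y|/√2) = 0.5858 ≤ 1.2 ⇒ ∈ W
candidate 5: n = (-1, 1, -1, 3) → π⊥ ≈ (+0.4142, +3.8284); max(|x|,|y|,|x±y|/√2) = 3.8284 > 1.2 ⇒ ∉ W
candidate 6: n = (1, 0, 0, 0) → π⊥ ≈ (+1.0000, +0.0000); max(|x|,|y|,|x±y|/√2) = 1.0000 ≤ 1.2 ⇒ ∈ W
candidate 7: n = (-2, -2, 1, -3) → π⊥ ≈ (-2.7071, -4.5355); max(|x|,|y|,|x±y|/√2) = 5.1213 > 1.2 ⇒ ∉ W
candidate 8: n = (0, -1, 1, 0) → π⊥ ≈ (+0.7071, -1.7071); max(|x|,|y|,|x±y|/√2) = 1.7071 > 1.2 ⇒ ∉ W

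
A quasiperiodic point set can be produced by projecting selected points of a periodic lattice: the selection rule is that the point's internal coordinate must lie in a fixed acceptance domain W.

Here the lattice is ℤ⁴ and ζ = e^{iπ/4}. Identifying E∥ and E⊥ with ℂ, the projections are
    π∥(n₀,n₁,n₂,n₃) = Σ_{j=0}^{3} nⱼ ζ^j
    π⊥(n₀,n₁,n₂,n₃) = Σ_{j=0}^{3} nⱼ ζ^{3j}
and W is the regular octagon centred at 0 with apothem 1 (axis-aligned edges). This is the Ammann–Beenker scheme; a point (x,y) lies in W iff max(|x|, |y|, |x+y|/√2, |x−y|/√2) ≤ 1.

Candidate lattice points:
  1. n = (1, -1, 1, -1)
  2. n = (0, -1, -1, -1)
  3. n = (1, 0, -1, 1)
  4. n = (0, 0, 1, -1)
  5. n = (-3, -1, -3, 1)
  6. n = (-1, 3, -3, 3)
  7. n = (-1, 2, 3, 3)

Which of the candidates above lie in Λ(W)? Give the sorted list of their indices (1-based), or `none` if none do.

2, 7

π⊥(n) = n₀ + n₁ζ³ + n₂ζ⁶ + n₃ζ⁹ where ζ = e^{iπ/4}.
#1 (1, -1, 1, -1): internal (1.000000, -2.414214); octagon support 2.414214 vs apothem 1 → ∉ W
#2 (0, -1, -1, -1): internal (0.000000, -0.414214); octagon support 0.414214 vs apothem 1 → ∈ W
#3 (1, 0, -1, 1): internal (1.707107, 1.707107); octagon support 2.414214 vs apothem 1 → ∉ W
#4 (0, 0, 1, -1): internal (-0.707107, -1.707107); octagon support 1.707107 vs apothem 1 → ∉ W
#5 (-3, -1, -3, 1): internal (-1.585786, 3.000000); octagon support 3.242641 vs apothem 1 → ∉ W
#6 (-1, 3, -3, 3): internal (-1.000000, 7.242641); octagon support 7.242641 vs apothem 1 → ∉ W
#7 (-1, 2, 3, 3): internal (-0.292893, 0.535534); octagon support 0.585786 vs apothem 1 → ∈ W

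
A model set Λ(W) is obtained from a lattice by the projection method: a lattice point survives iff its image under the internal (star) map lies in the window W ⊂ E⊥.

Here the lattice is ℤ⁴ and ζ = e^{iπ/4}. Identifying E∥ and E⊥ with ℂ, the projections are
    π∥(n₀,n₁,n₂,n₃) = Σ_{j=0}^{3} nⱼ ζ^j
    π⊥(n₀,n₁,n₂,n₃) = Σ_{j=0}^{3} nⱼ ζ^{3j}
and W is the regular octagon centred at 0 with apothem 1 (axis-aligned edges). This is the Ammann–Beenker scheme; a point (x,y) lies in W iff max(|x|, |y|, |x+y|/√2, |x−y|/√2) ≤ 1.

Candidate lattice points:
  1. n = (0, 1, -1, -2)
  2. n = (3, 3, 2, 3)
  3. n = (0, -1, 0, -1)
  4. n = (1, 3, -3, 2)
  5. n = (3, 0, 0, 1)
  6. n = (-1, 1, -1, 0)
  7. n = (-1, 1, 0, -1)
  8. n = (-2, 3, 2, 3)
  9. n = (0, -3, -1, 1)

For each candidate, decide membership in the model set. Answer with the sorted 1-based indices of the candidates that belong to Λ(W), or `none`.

none

π⊥(n) = n₀ + n₁ζ³ + n₂ζ⁶ + n₃ζ⁹ where ζ = e^{iπ/4}.
candidate 1: n = (0, 1, -1, -2) → π⊥ ≈ (-2.121320, +0.292893); max(|x|,|y|,|x±y|/√2) = 2.121320 > 1 ⇒ ∉ W
candidate 2: n = (3, 3, 2, 3) → π⊥ ≈ (+3.000000, +2.242641); max(|x|,|y|,|x±y|/√2) = 3.707107 > 1 ⇒ ∉ W
candidate 3: n = (0, -1, 0, -1) → π⊥ ≈ (+0.000000, -1.414214); max(|x|,|y|,|x±y|/√2) = 1.414214 > 1 ⇒ ∉ W
candidate 4: n = (1, 3, -3, 2) → π⊥ ≈ (+0.292893, +6.535534); max(|x|,|y|,|x±y|/√2) = 6.535534 > 1 ⇒ ∉ W
candidate 5: n = (3, 0, 0, 1) → π⊥ ≈ (+3.707107, +0.707107); max(|x|,|y|,|x±y|/√2) = 3.707107 > 1 ⇒ ∉ W
candidate 6: n = (-1, 1, -1, 0) → π⊥ ≈ (-1.707107, +1.707107); max(|x|,|y|,|x±y|/√2) = 2.414214 > 1 ⇒ ∉ W
candidate 7: n = (-1, 1, 0, -1) → π⊥ ≈ (-2.414214, +0.000000); max(|x|,|y|,|x±y|/√2) = 2.414214 > 1 ⇒ ∉ W
candidate 8: n = (-2, 3, 2, 3) → π⊥ ≈ (-2.000000, +2.242641); max(|x|,|y|,|x±y|/√2) = 3.000000 > 1 ⇒ ∉ W
candidate 9: n = (0, -3, -1, 1) → π⊥ ≈ (+2.828427, -0.414214); max(|x|,|y|,|x±y|/√2) = 2.828427 > 1 ⇒ ∉ W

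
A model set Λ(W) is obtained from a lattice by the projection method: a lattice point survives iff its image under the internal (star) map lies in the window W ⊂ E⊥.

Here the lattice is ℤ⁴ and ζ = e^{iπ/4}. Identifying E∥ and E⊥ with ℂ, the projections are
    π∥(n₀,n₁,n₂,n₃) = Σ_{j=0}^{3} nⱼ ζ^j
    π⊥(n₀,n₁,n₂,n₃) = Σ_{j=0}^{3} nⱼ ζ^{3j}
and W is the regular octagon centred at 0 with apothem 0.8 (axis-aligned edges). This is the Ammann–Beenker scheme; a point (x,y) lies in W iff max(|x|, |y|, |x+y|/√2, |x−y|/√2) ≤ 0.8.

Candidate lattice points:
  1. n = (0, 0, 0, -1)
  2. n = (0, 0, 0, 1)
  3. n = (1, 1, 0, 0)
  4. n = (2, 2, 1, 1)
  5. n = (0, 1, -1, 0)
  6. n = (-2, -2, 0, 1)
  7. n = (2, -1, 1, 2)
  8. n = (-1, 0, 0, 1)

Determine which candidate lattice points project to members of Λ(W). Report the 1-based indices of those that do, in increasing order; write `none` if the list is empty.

3, 6, 8

With ζ = e^{iπ/4} the internal vectors are ζ^0,ζ^3,ζ^6,ζ^9.
#1 (0, 0, 0, -1): internal (-0.70711, -0.70711); octagon support 1.00000 vs apothem 0.8 → ∉ W
#2 (0, 0, 0, 1): internal (0.70711, 0.70711); octagon support 1.00000 vs apothem 0.8 → ∉ W
#3 (1, 1, 0, 0): internal (0.29289, 0.70711); octagon support 0.70711 vs apothem 0.8 → ∈ W
#4 (2, 2, 1, 1): internal (1.29289, 1.12132); octagon support 1.70711 vs apothem 0.8 → ∉ W
#5 (0, 1, -1, 0): internal (-0.70711, 1.70711); octagon support 1.70711 vs apothem 0.8 → ∉ W
#6 (-2, -2, 0, 1): internal (0.12132, -0.70711); octagon support 0.70711 vs apothem 0.8 → ∈ W
#7 (2, -1, 1, 2): internal (4.12132, -0.29289); octagon support 4.12132 vs apothem 0.8 → ∉ W
#8 (-1, 0, 0, 1): internal (-0.29289, 0.70711); octagon support 0.70711 vs apothem 0.8 → ∈ W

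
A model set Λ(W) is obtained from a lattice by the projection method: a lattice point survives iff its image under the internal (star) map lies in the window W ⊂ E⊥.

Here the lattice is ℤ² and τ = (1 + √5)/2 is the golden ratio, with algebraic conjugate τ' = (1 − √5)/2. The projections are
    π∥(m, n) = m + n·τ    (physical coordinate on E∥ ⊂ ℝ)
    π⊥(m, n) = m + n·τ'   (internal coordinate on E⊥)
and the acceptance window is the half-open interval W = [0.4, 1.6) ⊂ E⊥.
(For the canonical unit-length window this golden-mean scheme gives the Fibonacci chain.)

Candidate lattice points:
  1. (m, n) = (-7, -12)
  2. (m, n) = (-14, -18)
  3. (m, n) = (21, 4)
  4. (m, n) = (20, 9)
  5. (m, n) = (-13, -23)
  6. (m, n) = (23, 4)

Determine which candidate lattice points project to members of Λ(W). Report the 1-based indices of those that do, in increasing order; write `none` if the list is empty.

Numerically τ ≈ 1.618034 and τ' = −1/τ ≈ -0.618034.
candidate 1: (m,n)=(-7,-12) → π∥ = -7-12·τ ≈ -26.416408, π⊥ = -7-12·τ' ≈ 0.416408 ∈ [0.4, 1.6) ⇒ IN Λ
candidate 2: (m,n)=(-14,-18) → π∥ = -14-18·τ ≈ -43.124612, π⊥ = -14-18·τ' ≈ -2.875388 ∉ [0.4, 1.6) ⇒ out
candidate 3: (m,n)=(21,4) → π∥ = 21+4·τ ≈ 27.472136, π⊥ = 21+4·τ' ≈ 18.527864 ∉ [0.4, 1.6) ⇒ out
candidate 4: (m,n)=(20,9) → π∥ = 20+9·τ ≈ 34.562306, π⊥ = 20+9·τ' ≈ 14.437694 ∉ [0.4, 1.6) ⇒ out
candidate 5: (m,n)=(-13,-23) → π∥ = -13-23·τ ≈ -50.214782, π⊥ = -13-23·τ' ≈ 1.214782 ∈ [0.4, 1.6) ⇒ IN Λ
candidate 6: (m,n)=(23,4) → π∥ = 23+4·τ ≈ 29.472136, π⊥ = 23+4·τ' ≈ 20.527864 ∉ [0.4, 1.6) ⇒ out

1, 5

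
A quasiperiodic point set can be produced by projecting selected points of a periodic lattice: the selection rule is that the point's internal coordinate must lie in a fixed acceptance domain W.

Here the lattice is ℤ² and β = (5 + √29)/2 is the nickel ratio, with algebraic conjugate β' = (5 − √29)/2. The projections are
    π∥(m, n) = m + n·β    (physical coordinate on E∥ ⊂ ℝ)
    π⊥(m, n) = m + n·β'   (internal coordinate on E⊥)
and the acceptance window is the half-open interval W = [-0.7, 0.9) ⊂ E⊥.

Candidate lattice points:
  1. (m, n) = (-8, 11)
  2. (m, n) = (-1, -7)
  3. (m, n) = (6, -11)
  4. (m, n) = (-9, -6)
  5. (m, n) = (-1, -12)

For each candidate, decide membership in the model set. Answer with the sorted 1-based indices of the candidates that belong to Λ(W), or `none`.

2

Compute β' = (5−√29)/2 = -0.19258, so π⊥(m,n) = m -0.19258·n.
#1 (-8,11): internal coord -8 + (11)·β' = -10.11841; -10.11841 ∉ [-0.7, 0.9) → out
#2 (-1,-7): internal coord -1 + (-7)·β' = +0.34808; +0.34808 ∈ [-0.7, 0.9) → IN Λ
#3 (6,-11): internal coord 6 + (-11)·β' = +8.11841; +8.11841 ∉ [-0.7, 0.9) → out
#4 (-9,-6): internal coord -9 + (-6)·β' = -7.84451; -7.84451 ∉ [-0.7, 0.9) → out
#5 (-1,-12): internal coord -1 + (-12)·β' = +1.31099; +1.31099 ∉ [-0.7, 0.9) → out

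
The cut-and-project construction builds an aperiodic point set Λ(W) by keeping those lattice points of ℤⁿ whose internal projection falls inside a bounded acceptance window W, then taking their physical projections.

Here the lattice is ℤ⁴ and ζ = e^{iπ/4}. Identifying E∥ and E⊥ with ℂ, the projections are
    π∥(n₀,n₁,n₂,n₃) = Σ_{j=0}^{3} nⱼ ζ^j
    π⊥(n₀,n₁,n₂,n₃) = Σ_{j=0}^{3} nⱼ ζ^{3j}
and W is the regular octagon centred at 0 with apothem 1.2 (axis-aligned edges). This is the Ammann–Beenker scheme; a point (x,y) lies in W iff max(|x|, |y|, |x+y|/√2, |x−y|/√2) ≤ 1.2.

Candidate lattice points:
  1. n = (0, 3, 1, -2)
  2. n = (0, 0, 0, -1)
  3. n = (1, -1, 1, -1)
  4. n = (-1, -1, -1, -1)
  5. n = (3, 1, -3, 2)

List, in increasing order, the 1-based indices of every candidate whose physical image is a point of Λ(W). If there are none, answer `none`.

π⊥(n) = n₀ + n₁ζ³ + n₂ζ⁶ + n₃ζ⁹ where ζ = e^{iπ/4}.
candidate 1: n = (0, 3, 1, -2) → π⊥ ≈ (-3.535534, -0.292893); max(|x|,|y|,|x±y|/√2) = 3.535534 > 1.2 ⇒ ∉ W
candidate 2: n = (0, 0, 0, -1) → π⊥ ≈ (-0.707107, -0.707107); max(|x|,|y|,|x±y|/√2) = 1.000000 ≤ 1.2 ⇒ ∈ W
candidate 3: n = (1, -1, 1, -1) → π⊥ ≈ (+1.000000, -2.414214); max(|x|,|y|,|x±y|/√2) = 2.414214 > 1.2 ⇒ ∉ W
candidate 4: n = (-1, -1, -1, -1) → π⊥ ≈ (-1.000000, -0.414214); max(|x|,|y|,|x±y|/√2) = 1.000000 ≤ 1.2 ⇒ ∈ W
candidate 5: n = (3, 1, -3, 2) → π⊥ ≈ (+3.707107, +5.121320); max(|x|,|y|,|x±y|/√2) = 6.242641 > 1.2 ⇒ ∉ W

2, 4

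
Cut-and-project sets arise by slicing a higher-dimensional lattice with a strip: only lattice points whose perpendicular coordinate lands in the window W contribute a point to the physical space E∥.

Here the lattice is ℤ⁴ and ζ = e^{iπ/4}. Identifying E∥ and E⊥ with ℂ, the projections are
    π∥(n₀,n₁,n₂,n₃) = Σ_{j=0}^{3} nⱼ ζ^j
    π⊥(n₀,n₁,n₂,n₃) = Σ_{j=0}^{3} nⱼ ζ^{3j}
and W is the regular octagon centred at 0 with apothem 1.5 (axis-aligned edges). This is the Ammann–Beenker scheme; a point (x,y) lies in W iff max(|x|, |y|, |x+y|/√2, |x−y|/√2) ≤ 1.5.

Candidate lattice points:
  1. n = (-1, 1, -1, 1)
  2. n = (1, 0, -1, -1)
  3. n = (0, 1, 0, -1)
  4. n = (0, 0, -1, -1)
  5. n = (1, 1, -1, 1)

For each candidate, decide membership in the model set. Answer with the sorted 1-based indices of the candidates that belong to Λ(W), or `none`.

Internal map: ζ^{3j} for j=0..3 gives (1,0), (−√2/2,√2/2), (0,−1), (√2/2,√2/2).
candidate 1: n = (-1, 1, -1, 1) → π⊥ ≈ (-1.00000, +2.41421); max(|x|,|y|,|x±y|/√2) = 2.41421 > 1.5 ⇒ ∉ W
candidate 2: n = (1, 0, -1, -1) → π⊥ ≈ (+0.29289, +0.29289); max(|x|,|y|,|x±y|/√2) = 0.41421 ≤ 1.5 ⇒ ∈ W
candidate 3: n = (0, 1, 0, -1) → π⊥ ≈ (-1.41421, +0.00000); max(|x|,|y|,|x±y|/√2) = 1.41421 ≤ 1.5 ⇒ ∈ W
candidate 4: n = (0, 0, -1, -1) → π⊥ ≈ (-0.70711, +0.29289); max(|x|,|y|,|x±y|/√2) = 0.70711 ≤ 1.5 ⇒ ∈ W
candidate 5: n = (1, 1, -1, 1) → π⊥ ≈ (+1.00000, +2.41421); max(|x|,|y|,|x±y|/√2) = 2.41421 > 1.5 ⇒ ∉ W

2, 3, 4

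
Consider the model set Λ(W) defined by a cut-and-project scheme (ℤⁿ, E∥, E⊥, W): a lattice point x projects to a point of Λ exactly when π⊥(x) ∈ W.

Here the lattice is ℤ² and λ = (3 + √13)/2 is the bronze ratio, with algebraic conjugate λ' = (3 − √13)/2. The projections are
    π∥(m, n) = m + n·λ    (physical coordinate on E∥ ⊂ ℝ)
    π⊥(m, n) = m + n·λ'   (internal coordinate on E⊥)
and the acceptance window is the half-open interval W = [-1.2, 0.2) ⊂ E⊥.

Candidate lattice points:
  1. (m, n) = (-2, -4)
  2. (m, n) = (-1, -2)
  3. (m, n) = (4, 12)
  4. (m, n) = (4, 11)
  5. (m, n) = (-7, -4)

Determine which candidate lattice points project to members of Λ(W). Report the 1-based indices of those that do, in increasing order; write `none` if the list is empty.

1, 2

λ' = (3−√13)/2 ≈ -0.30278.
#1 (-2,-4): internal coord -2 + (-4)·λ' = -0.78890; -0.78890 ∈ [-1.2, 0.2) → IN Λ
#2 (-1,-2): internal coord -1 + (-2)·λ' = -0.39445; -0.39445 ∈ [-1.2, 0.2) → IN Λ
#3 (4,12): internal coord 4 + (12)·λ' = +0.36669; +0.36669 ∉ [-1.2, 0.2) → out
#4 (4,11): internal coord 4 + (11)·λ' = +0.66947; +0.66947 ∉ [-1.2, 0.2) → out
#5 (-7,-4): internal coord -7 + (-4)·λ' = -5.78890; -5.78890 ∉ [-1.2, 0.2) → out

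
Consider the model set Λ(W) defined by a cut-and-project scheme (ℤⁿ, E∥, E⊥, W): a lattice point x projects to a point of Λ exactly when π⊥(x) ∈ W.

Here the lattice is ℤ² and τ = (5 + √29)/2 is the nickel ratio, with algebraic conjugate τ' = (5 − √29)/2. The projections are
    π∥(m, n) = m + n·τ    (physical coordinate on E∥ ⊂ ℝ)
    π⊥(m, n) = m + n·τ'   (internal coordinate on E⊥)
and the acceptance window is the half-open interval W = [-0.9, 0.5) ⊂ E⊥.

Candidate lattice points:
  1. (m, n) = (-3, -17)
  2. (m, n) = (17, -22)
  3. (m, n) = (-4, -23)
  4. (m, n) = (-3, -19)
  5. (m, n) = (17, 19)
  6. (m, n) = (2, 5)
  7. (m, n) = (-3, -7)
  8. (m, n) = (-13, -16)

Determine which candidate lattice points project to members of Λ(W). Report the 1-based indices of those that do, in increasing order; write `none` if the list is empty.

Numerically τ ≈ 5.19258 and τ' = −1/τ ≈ -0.19258.
#1 (-3,-17): internal coord -3 + (-17)·τ' = +0.27390; +0.27390 ∈ [-0.9, 0.5) → IN Λ
#2 (17,-22): internal coord 17 + (-22)·τ' = +21.23681; +21.23681 ∉ [-0.9, 0.5) → out
#3 (-4,-23): internal coord -4 + (-23)·τ' = +0.42940; +0.42940 ∈ [-0.9, 0.5) → IN Λ
#4 (-3,-19): internal coord -3 + (-19)·τ' = +0.65907; +0.65907 ∉ [-0.9, 0.5) → out
#5 (17,19): internal coord 17 + (19)·τ' = +13.34093; +13.34093 ∉ [-0.9, 0.5) → out
#6 (2,5): internal coord 2 + (5)·τ' = +1.03709; +1.03709 ∉ [-0.9, 0.5) → out
#7 (-3,-7): internal coord -3 + (-7)·τ' = -1.65192; -1.65192 ∉ [-0.9, 0.5) → out
#8 (-13,-16): internal coord -13 + (-16)·τ' = -9.91868; -9.91868 ∉ [-0.9, 0.5) → out

1, 3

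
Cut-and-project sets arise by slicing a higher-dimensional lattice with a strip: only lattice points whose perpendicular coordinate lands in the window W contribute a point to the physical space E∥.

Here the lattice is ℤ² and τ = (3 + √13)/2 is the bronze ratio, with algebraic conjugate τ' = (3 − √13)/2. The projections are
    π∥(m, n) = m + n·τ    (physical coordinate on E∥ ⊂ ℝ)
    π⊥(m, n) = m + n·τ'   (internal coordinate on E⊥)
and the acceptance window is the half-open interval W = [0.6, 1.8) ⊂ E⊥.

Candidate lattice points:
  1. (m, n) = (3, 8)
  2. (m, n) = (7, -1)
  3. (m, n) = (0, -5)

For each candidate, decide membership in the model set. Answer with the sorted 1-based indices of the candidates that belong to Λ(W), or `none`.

τ' = (3−√13)/2 ≈ -0.3028.
[1] lift (3,8): star map gives 0.5778; window check 0.6 ≤ 0.5778 < 1.8 is false → out
[2] lift (7,-1): star map gives 7.3028; window check 0.6 ≤ 7.3028 < 1.8 is false → out
[3] lift (0,-5): star map gives 1.5139; window check 0.6 ≤ 1.5139 < 1.8 is true → IN Λ

3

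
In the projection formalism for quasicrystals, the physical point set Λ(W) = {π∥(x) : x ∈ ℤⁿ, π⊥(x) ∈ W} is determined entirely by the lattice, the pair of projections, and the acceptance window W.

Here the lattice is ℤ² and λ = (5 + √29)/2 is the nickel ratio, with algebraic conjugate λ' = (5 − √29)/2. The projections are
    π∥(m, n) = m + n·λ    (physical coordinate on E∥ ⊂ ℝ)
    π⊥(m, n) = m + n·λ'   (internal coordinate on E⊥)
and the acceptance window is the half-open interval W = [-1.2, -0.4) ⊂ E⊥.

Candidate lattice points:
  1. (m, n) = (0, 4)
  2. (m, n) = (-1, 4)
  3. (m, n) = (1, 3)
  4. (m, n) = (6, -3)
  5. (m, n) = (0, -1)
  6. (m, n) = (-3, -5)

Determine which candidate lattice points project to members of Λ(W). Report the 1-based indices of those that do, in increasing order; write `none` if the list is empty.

Compute λ' = (5−√29)/2 = -0.1926, so π⊥(m,n) = m -0.1926·n.
#1 (0,4): internal coord 0 + (4)·λ' = -0.7703; -0.7703 ∈ [-1.2, -0.4) → IN Λ
#2 (-1,4): internal coord -1 + (4)·λ' = -1.7703; -1.7703 ∉ [-1.2, -0.4) → out
#3 (1,3): internal coord 1 + (3)·λ' = +0.4223; +0.4223 ∉ [-1.2, -0.4) → out
#4 (6,-3): internal coord 6 + (-3)·λ' = +6.5777; +6.5777 ∉ [-1.2, -0.4) → out
#5 (0,-1): internal coord 0 + (-1)·λ' = +0.1926; +0.1926 ∉ [-1.2, -0.4) → out
#6 (-3,-5): internal coord -3 + (-5)·λ' = -2.0371; -2.0371 ∉ [-1.2, -0.4) → out

1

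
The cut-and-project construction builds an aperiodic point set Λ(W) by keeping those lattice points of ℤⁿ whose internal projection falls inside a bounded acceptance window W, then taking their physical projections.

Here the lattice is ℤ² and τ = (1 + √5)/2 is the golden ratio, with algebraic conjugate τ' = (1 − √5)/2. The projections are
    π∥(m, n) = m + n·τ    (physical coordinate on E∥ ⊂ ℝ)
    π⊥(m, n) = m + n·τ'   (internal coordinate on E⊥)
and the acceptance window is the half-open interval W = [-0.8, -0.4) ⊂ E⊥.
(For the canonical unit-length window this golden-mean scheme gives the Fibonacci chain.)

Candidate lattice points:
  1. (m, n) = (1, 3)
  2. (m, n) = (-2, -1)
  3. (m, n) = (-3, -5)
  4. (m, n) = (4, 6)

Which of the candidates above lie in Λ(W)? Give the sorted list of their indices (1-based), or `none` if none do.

τ' = (1−√5)/2 ≈ -0.6180.
candidate 1: (m,n)=(1,3) → π∥ = 1+3·τ ≈ 5.8541, π⊥ = 1+3·τ' ≈ -0.8541 ∉ [-0.8, -0.4) ⇒ out
candidate 2: (m,n)=(-2,-1) → π∥ = -2-1·τ ≈ -3.6180, π⊥ = -2-1·τ' ≈ -1.3820 ∉ [-0.8, -0.4) ⇒ out
candidate 3: (m,n)=(-3,-5) → π∥ = -3-5·τ ≈ -11.0902, π⊥ = -3-5·τ' ≈ 0.0902 ∉ [-0.8, -0.4) ⇒ out
candidate 4: (m,n)=(4,6) → π∥ = 4+6·τ ≈ 13.7082, π⊥ = 4+6·τ' ≈ 0.2918 ∉ [-0.8, -0.4) ⇒ out

none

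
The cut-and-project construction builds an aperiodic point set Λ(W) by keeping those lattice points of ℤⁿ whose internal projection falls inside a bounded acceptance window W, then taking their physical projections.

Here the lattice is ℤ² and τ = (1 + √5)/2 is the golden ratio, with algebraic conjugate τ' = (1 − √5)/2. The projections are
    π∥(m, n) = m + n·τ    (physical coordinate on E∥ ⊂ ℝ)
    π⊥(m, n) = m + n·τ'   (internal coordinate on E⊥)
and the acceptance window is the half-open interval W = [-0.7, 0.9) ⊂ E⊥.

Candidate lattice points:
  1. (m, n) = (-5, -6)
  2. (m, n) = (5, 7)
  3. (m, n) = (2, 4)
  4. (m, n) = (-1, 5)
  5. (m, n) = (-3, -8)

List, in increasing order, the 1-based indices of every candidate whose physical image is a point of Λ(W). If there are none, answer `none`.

Compute τ' = (1−√5)/2 = -0.61803, so π⊥(m,n) = m -0.61803·n.
#1 (-5,-6): internal coord -5 + (-6)·τ' = -1.29180; -1.29180 ∉ [-0.7, 0.9) → out
#2 (5,7): internal coord 5 + (7)·τ' = +0.67376; +0.67376 ∈ [-0.7, 0.9) → IN Λ
#3 (2,4): internal coord 2 + (4)·τ' = -0.47214; -0.47214 ∈ [-0.7, 0.9) → IN Λ
#4 (-1,5): internal coord -1 + (5)·τ' = -4.09017; -4.09017 ∉ [-0.7, 0.9) → out
#5 (-3,-8): internal coord -3 + (-8)·τ' = +1.94427; +1.94427 ∉ [-0.7, 0.9) → out

2, 3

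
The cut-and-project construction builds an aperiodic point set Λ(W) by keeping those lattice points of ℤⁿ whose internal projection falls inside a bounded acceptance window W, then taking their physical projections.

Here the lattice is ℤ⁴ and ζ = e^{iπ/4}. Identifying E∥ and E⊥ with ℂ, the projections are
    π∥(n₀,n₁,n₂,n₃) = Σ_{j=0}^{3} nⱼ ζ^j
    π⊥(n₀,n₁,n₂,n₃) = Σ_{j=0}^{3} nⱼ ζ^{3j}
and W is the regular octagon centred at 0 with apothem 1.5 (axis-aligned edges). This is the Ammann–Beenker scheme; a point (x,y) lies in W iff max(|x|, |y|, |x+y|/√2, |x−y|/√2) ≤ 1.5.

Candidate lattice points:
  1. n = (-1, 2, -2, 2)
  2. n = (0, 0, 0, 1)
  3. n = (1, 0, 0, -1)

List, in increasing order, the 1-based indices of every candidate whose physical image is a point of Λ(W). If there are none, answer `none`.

π⊥(n) = n₀ + n₁ζ³ + n₂ζ⁶ + n₃ζ⁹ where ζ = e^{iπ/4}.
candidate 1: n = (-1, 2, -2, 2) → π⊥ ≈ (-1.0000, +4.8284); max(|x|,|y|,|x±y|/√2) = 4.8284 > 1.5 ⇒ ∉ W
candidate 2: n = (0, 0, 0, 1) → π⊥ ≈ (+0.7071, +0.7071); max(|x|,|y|,|x±y|/√2) = 1.0000 ≤ 1.5 ⇒ ∈ W
candidate 3: n = (1, 0, 0, -1) → π⊥ ≈ (+0.2929, -0.7071); max(|x|,|y|,|x±y|/√2) = 0.7071 ≤ 1.5 ⇒ ∈ W

2, 3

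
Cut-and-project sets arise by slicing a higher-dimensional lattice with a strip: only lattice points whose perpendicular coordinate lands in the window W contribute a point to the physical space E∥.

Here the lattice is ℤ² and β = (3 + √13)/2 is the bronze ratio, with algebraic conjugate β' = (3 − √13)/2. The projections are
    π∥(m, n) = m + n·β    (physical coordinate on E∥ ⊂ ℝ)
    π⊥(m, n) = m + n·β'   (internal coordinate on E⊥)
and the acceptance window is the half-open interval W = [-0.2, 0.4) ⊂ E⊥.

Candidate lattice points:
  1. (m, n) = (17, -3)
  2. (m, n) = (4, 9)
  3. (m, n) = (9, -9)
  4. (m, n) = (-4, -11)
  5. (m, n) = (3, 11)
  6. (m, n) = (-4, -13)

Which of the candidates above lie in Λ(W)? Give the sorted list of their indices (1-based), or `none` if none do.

6

Compute β' = (3−√13)/2 = -0.3028, so π⊥(m,n) = m -0.3028·n.
#1 (17,-3): internal coord 17 + (-3)·β' = +17.9083; +17.9083 ∉ [-0.2, 0.4) → out
#2 (4,9): internal coord 4 + (9)·β' = +1.2750; +1.2750 ∉ [-0.2, 0.4) → out
#3 (9,-9): internal coord 9 + (-9)·β' = +11.7250; +11.7250 ∉ [-0.2, 0.4) → out
#4 (-4,-11): internal coord -4 + (-11)·β' = -0.6695; -0.6695 ∉ [-0.2, 0.4) → out
#5 (3,11): internal coord 3 + (11)·β' = -0.3305; -0.3305 ∉ [-0.2, 0.4) → out
#6 (-4,-13): internal coord -4 + (-13)·β' = -0.0639; -0.0639 ∈ [-0.2, 0.4) → IN Λ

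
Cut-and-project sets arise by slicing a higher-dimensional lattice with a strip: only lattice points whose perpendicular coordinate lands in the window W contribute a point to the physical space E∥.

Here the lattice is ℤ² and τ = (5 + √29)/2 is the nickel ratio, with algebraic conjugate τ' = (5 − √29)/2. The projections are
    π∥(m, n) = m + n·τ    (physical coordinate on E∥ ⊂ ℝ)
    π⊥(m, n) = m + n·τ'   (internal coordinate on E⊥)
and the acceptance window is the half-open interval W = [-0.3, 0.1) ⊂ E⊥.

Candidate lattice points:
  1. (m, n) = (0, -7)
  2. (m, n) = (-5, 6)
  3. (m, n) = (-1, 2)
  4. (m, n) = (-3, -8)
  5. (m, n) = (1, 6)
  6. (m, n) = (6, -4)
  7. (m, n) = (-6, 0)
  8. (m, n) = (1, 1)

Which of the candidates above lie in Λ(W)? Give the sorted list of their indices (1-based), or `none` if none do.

5

Compute τ' = (5−√29)/2 = -0.192582, so π⊥(m,n) = m -0.192582·n.
[1] lift (0,-7): star map gives 1.348077; window check -0.3 ≤ 1.348077 < 0.1 is false → out
[2] lift (-5,6): star map gives -6.155494; window check -0.3 ≤ -6.155494 < 0.1 is false → out
[3] lift (-1,2): star map gives -1.385165; window check -0.3 ≤ -1.385165 < 0.1 is false → out
[4] lift (-3,-8): star map gives -1.459341; window check -0.3 ≤ -1.459341 < 0.1 is false → out
[5] lift (1,6): star map gives -0.155494; window check -0.3 ≤ -0.155494 < 0.1 is true → IN Λ
[6] lift (6,-4): star map gives 6.770330; window check -0.3 ≤ 6.770330 < 0.1 is false → out
[7] lift (-6,0): star map gives -6.000000; window check -0.3 ≤ -6.000000 < 0.1 is false → out
[8] lift (1,1): star map gives 0.807418; window check -0.3 ≤ 0.807418 < 0.1 is false → out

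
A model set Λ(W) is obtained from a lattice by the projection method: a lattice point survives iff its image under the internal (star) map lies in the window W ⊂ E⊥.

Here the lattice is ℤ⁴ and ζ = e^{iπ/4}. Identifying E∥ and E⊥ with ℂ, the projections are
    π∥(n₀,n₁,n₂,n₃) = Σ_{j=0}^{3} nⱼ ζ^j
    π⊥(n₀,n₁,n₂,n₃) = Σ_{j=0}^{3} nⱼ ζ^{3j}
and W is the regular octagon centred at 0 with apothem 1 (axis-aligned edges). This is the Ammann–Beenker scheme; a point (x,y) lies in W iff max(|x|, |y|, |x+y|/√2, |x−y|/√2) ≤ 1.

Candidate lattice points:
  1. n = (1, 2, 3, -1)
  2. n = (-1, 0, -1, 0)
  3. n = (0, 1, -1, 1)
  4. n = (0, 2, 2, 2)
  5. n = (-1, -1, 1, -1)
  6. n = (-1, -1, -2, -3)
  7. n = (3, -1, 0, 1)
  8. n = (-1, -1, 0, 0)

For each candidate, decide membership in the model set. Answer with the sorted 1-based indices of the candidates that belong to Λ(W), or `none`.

π⊥(n) = n₀ + n₁ζ³ + n₂ζ⁶ + n₃ζ⁹ where ζ = e^{iπ/4}.
#1 (1, 2, 3, -1): internal (-1.12132, -2.29289); octagon support 2.41421 vs apothem 1 → ∉ W
#2 (-1, 0, -1, 0): internal (-1.00000, 1.00000); octagon support 1.41421 vs apothem 1 → ∉ W
#3 (0, 1, -1, 1): internal (0.00000, 2.41421); octagon support 2.41421 vs apothem 1 → ∉ W
#4 (0, 2, 2, 2): internal (0.00000, 0.82843); octagon support 0.82843 vs apothem 1 → ∈ W
#5 (-1, -1, 1, -1): internal (-1.00000, -2.41421); octagon support 2.41421 vs apothem 1 → ∉ W
#6 (-1, -1, -2, -3): internal (-2.41421, -0.82843); octagon support 2.41421 vs apothem 1 → ∉ W
#7 (3, -1, 0, 1): internal (4.41421, 0.00000); octagon support 4.41421 vs apothem 1 → ∉ W
#8 (-1, -1, 0, 0): internal (-0.29289, -0.70711); octagon support 0.70711 vs apothem 1 → ∈ W

4, 8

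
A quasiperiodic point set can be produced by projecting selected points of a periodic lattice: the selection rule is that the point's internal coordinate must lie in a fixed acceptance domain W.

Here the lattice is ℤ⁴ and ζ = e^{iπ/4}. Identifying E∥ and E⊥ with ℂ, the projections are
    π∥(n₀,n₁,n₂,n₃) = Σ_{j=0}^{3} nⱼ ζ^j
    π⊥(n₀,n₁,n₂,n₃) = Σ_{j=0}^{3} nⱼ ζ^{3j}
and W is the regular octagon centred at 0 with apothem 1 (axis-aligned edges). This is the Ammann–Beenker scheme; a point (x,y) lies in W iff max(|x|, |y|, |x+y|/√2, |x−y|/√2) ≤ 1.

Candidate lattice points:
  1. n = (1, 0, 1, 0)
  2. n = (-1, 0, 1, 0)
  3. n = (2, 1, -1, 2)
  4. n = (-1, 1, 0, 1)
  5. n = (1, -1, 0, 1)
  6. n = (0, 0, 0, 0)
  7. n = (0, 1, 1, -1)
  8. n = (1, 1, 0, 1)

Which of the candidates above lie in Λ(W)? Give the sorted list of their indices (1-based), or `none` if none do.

π⊥(n) = n₀ + n₁ζ³ + n₂ζ⁶ + n₃ζ⁹ where ζ = e^{iπ/4}.
candidate 1: n = (1, 0, 1, 0) → π⊥ ≈ (+1.0000, -1.0000); max(|x|,|y|,|x±y|/√2) = 1.4142 > 1 ⇒ ∉ W
candidate 2: n = (-1, 0, 1, 0) → π⊥ ≈ (-1.0000, -1.0000); max(|x|,|y|,|x±y|/√2) = 1.4142 > 1 ⇒ ∉ W
candidate 3: n = (2, 1, -1, 2) → π⊥ ≈ (+2.7071, +3.1213); max(|x|,|y|,|x±y|/√2) = 4.1213 > 1 ⇒ ∉ W
candidate 4: n = (-1, 1, 0, 1) → π⊥ ≈ (-1.0000, +1.4142); max(|x|,|y|,|x±y|/√2) = 1.7071 > 1 ⇒ ∉ W
candidate 5: n = (1, -1, 0, 1) → π⊥ ≈ (+2.4142, +0.0000); max(|x|,|y|,|x±y|/√2) = 2.4142 > 1 ⇒ ∉ W
candidate 6: n = (0, 0, 0, 0) → π⊥ ≈ (+0.0000, +0.0000); max(|x|,|y|,|x±y|/√2) = 0.0000 ≤ 1 ⇒ ∈ W
candidate 7: n = (0, 1, 1, -1) → π⊥ ≈ (-1.4142, -1.0000); max(|x|,|y|,|x±y|/√2) = 1.7071 > 1 ⇒ ∉ W
candidate 8: n = (1, 1, 0, 1) → π⊥ ≈ (+1.0000, +1.4142); max(|x|,|y|,|x±y|/√2) = 1.7071 > 1 ⇒ ∉ W

6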